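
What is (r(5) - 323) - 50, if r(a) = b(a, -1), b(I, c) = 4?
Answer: -369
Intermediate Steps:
r(a) = 4
(r(5) - 323) - 50 = (4 - 323) - 50 = -319 - 50 = -369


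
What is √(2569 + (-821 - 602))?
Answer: √1146 ≈ 33.853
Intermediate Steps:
√(2569 + (-821 - 602)) = √(2569 - 1423) = √1146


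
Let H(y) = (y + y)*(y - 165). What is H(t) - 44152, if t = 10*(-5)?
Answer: -22652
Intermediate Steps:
t = -50
H(y) = 2*y*(-165 + y) (H(y) = (2*y)*(-165 + y) = 2*y*(-165 + y))
H(t) - 44152 = 2*(-50)*(-165 - 50) - 44152 = 2*(-50)*(-215) - 44152 = 21500 - 44152 = -22652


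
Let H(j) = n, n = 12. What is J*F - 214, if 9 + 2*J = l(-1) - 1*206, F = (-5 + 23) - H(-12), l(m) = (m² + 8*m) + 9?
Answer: -853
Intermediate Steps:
H(j) = 12
l(m) = 9 + m² + 8*m
F = 6 (F = (-5 + 23) - 1*12 = 18 - 12 = 6)
J = -213/2 (J = -9/2 + ((9 + (-1)² + 8*(-1)) - 1*206)/2 = -9/2 + ((9 + 1 - 8) - 206)/2 = -9/2 + (2 - 206)/2 = -9/2 + (½)*(-204) = -9/2 - 102 = -213/2 ≈ -106.50)
J*F - 214 = -213/2*6 - 214 = -639 - 214 = -853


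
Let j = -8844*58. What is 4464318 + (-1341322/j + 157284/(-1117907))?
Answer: 1279993518613106119/286716315732 ≈ 4.4643e+6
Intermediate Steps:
j = -512952
4464318 + (-1341322/j + 157284/(-1117907)) = 4464318 + (-1341322/(-512952) + 157284/(-1117907)) = 4464318 + (-1341322*(-1/512952) + 157284*(-1/1117907)) = 4464318 + (670661/256476 - 157284/1117907) = 4464318 + 709397055343/286716315732 = 1279993518613106119/286716315732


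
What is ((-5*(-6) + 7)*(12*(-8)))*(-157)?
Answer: 557664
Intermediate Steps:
((-5*(-6) + 7)*(12*(-8)))*(-157) = ((30 + 7)*(-96))*(-157) = (37*(-96))*(-157) = -3552*(-157) = 557664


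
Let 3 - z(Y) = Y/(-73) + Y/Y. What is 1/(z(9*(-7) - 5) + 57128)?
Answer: 73/4170422 ≈ 1.7504e-5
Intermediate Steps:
z(Y) = 2 + Y/73 (z(Y) = 3 - (Y/(-73) + Y/Y) = 3 - (Y*(-1/73) + 1) = 3 - (-Y/73 + 1) = 3 - (1 - Y/73) = 3 + (-1 + Y/73) = 2 + Y/73)
1/(z(9*(-7) - 5) + 57128) = 1/((2 + (9*(-7) - 5)/73) + 57128) = 1/((2 + (-63 - 5)/73) + 57128) = 1/((2 + (1/73)*(-68)) + 57128) = 1/((2 - 68/73) + 57128) = 1/(78/73 + 57128) = 1/(4170422/73) = 73/4170422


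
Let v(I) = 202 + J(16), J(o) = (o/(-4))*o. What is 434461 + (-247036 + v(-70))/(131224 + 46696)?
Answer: 38649527111/88960 ≈ 4.3446e+5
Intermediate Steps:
J(o) = -o**2/4 (J(o) = (-o/4)*o = -o**2/4)
v(I) = 138 (v(I) = 202 - 1/4*16**2 = 202 - 1/4*256 = 202 - 64 = 138)
434461 + (-247036 + v(-70))/(131224 + 46696) = 434461 + (-247036 + 138)/(131224 + 46696) = 434461 - 246898/177920 = 434461 - 246898*1/177920 = 434461 - 123449/88960 = 38649527111/88960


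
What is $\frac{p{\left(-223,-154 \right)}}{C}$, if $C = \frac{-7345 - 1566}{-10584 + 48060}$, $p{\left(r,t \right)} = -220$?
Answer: $\frac{8244720}{8911} \approx 925.23$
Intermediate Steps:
$C = - \frac{8911}{37476}$ ($C = \frac{-7345 - 1566}{37476} = \left(-8911\right) \frac{1}{37476} = - \frac{8911}{37476} \approx -0.23778$)
$\frac{p{\left(-223,-154 \right)}}{C} = - \frac{220}{- \frac{8911}{37476}} = \left(-220\right) \left(- \frac{37476}{8911}\right) = \frac{8244720}{8911}$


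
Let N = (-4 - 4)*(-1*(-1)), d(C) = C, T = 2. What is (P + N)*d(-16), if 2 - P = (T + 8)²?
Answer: 1696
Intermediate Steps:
P = -98 (P = 2 - (2 + 8)² = 2 - 1*10² = 2 - 1*100 = 2 - 100 = -98)
N = -8 (N = -8*1 = -8)
(P + N)*d(-16) = (-98 - 8)*(-16) = -106*(-16) = 1696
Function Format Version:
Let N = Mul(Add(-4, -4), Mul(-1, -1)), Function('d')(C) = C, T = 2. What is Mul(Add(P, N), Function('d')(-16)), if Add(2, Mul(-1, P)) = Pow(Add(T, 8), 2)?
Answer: 1696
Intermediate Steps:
P = -98 (P = Add(2, Mul(-1, Pow(Add(2, 8), 2))) = Add(2, Mul(-1, Pow(10, 2))) = Add(2, Mul(-1, 100)) = Add(2, -100) = -98)
N = -8 (N = Mul(-8, 1) = -8)
Mul(Add(P, N), Function('d')(-16)) = Mul(Add(-98, -8), -16) = Mul(-106, -16) = 1696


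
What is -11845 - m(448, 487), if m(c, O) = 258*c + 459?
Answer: -127888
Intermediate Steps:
m(c, O) = 459 + 258*c
-11845 - m(448, 487) = -11845 - (459 + 258*448) = -11845 - (459 + 115584) = -11845 - 1*116043 = -11845 - 116043 = -127888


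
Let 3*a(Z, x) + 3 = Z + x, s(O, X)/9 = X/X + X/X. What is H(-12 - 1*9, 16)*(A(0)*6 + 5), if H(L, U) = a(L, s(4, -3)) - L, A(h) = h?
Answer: 95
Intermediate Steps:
s(O, X) = 18 (s(O, X) = 9*(X/X + X/X) = 9*(1 + 1) = 9*2 = 18)
a(Z, x) = -1 + Z/3 + x/3 (a(Z, x) = -1 + (Z + x)/3 = -1 + (Z/3 + x/3) = -1 + Z/3 + x/3)
H(L, U) = 5 - 2*L/3 (H(L, U) = (-1 + L/3 + (⅓)*18) - L = (-1 + L/3 + 6) - L = (5 + L/3) - L = 5 - 2*L/3)
H(-12 - 1*9, 16)*(A(0)*6 + 5) = (5 - 2*(-12 - 1*9)/3)*(0*6 + 5) = (5 - 2*(-12 - 9)/3)*(0 + 5) = (5 - ⅔*(-21))*5 = (5 + 14)*5 = 19*5 = 95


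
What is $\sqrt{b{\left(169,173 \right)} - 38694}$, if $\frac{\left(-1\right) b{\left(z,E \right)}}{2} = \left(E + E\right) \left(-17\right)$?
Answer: $i \sqrt{26930} \approx 164.1 i$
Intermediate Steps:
$b{\left(z,E \right)} = 68 E$ ($b{\left(z,E \right)} = - 2 \left(E + E\right) \left(-17\right) = - 2 \cdot 2 E \left(-17\right) = - 2 \left(- 34 E\right) = 68 E$)
$\sqrt{b{\left(169,173 \right)} - 38694} = \sqrt{68 \cdot 173 - 38694} = \sqrt{11764 - 38694} = \sqrt{-26930} = i \sqrt{26930}$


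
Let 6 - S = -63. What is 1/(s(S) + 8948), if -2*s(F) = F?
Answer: 2/17827 ≈ 0.00011219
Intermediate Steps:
S = 69 (S = 6 - 1*(-63) = 6 + 63 = 69)
s(F) = -F/2
1/(s(S) + 8948) = 1/(-½*69 + 8948) = 1/(-69/2 + 8948) = 1/(17827/2) = 2/17827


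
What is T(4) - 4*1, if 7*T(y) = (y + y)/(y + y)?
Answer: -27/7 ≈ -3.8571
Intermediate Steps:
T(y) = ⅐ (T(y) = ((y + y)/(y + y))/7 = ((2*y)/((2*y)))/7 = ((2*y)*(1/(2*y)))/7 = (⅐)*1 = ⅐)
T(4) - 4*1 = ⅐ - 4*1 = ⅐ - 4 = -27/7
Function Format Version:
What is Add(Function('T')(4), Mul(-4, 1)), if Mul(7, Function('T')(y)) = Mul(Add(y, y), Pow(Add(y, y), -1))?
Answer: Rational(-27, 7) ≈ -3.8571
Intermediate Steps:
Function('T')(y) = Rational(1, 7) (Function('T')(y) = Mul(Rational(1, 7), Mul(Add(y, y), Pow(Add(y, y), -1))) = Mul(Rational(1, 7), Mul(Mul(2, y), Pow(Mul(2, y), -1))) = Mul(Rational(1, 7), Mul(Mul(2, y), Mul(Rational(1, 2), Pow(y, -1)))) = Mul(Rational(1, 7), 1) = Rational(1, 7))
Add(Function('T')(4), Mul(-4, 1)) = Add(Rational(1, 7), Mul(-4, 1)) = Add(Rational(1, 7), -4) = Rational(-27, 7)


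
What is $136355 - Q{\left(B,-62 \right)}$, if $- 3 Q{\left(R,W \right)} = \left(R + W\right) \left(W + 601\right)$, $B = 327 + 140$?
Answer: $209120$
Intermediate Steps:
$B = 467$
$Q{\left(R,W \right)} = - \frac{\left(601 + W\right) \left(R + W\right)}{3}$ ($Q{\left(R,W \right)} = - \frac{\left(R + W\right) \left(W + 601\right)}{3} = - \frac{\left(R + W\right) \left(601 + W\right)}{3} = - \frac{\left(601 + W\right) \left(R + W\right)}{3}$)
$136355 - Q{\left(B,-62 \right)} = 136355 - \left(\left(- \frac{601}{3}\right) 467 - - \frac{37262}{3} - \frac{\left(-62\right)^{2}}{3} - \frac{467}{3} \left(-62\right)\right) = 136355 - \left(- \frac{280667}{3} + \frac{37262}{3} - \frac{3844}{3} + \frac{28954}{3}\right) = 136355 - -72765 = 136355 + 72765 = 209120$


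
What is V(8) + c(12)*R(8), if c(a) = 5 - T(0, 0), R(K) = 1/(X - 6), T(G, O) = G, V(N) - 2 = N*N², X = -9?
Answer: 1541/3 ≈ 513.67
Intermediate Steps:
V(N) = 2 + N³ (V(N) = 2 + N*N² = 2 + N³)
R(K) = -1/15 (R(K) = 1/(-9 - 6) = 1/(-15) = -1/15)
c(a) = 5 (c(a) = 5 - 1*0 = 5 + 0 = 5)
V(8) + c(12)*R(8) = (2 + 8³) + 5*(-1/15) = (2 + 512) - ⅓ = 514 - ⅓ = 1541/3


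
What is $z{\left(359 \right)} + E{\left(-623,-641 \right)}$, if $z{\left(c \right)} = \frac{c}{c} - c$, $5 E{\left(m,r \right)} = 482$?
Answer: $- \frac{1308}{5} \approx -261.6$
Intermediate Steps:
$E{\left(m,r \right)} = \frac{482}{5}$ ($E{\left(m,r \right)} = \frac{1}{5} \cdot 482 = \frac{482}{5}$)
$z{\left(c \right)} = 1 - c$
$z{\left(359 \right)} + E{\left(-623,-641 \right)} = \left(1 - 359\right) + \frac{482}{5} = -358 + \frac{482}{5} = - \frac{1308}{5}$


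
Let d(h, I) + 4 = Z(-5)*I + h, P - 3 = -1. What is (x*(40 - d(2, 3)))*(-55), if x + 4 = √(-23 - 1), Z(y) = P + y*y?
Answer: -8580 + 4290*I*√6 ≈ -8580.0 + 10508.0*I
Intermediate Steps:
P = 2 (P = 3 - 1 = 2)
Z(y) = 2 + y² (Z(y) = 2 + y*y = 2 + y²)
d(h, I) = -4 + h + 27*I (d(h, I) = -4 + ((2 + (-5)²)*I + h) = -4 + ((2 + 25)*I + h) = -4 + (27*I + h) = -4 + (h + 27*I) = -4 + h + 27*I)
x = -4 + 2*I*√6 (x = -4 + √(-23 - 1) = -4 + √(-24) = -4 + 2*I*√6 ≈ -4.0 + 4.899*I)
(x*(40 - d(2, 3)))*(-55) = ((-4 + 2*I*√6)*(40 - (-4 + 2 + 27*3)))*(-55) = ((-4 + 2*I*√6)*(40 - (-4 + 2 + 81)))*(-55) = ((-4 + 2*I*√6)*(40 - 1*79))*(-55) = ((-4 + 2*I*√6)*(40 - 79))*(-55) = ((-4 + 2*I*√6)*(-39))*(-55) = (156 - 78*I*√6)*(-55) = -8580 + 4290*I*√6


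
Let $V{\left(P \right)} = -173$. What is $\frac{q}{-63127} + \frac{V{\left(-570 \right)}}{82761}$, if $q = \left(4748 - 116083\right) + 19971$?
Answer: $\frac{7550455033}{5224453647} \approx 1.4452$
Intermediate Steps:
$q = -91364$ ($q = -111335 + 19971 = -91364$)
$\frac{q}{-63127} + \frac{V{\left(-570 \right)}}{82761} = - \frac{91364}{-63127} - \frac{173}{82761} = \left(-91364\right) \left(- \frac{1}{63127}\right) - \frac{173}{82761} = \frac{91364}{63127} - \frac{173}{82761} = \frac{7550455033}{5224453647}$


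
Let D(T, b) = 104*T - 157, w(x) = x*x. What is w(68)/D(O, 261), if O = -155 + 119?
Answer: -4624/3901 ≈ -1.1853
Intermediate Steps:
O = -36
w(x) = x**2
D(T, b) = -157 + 104*T
w(68)/D(O, 261) = 68**2/(-157 + 104*(-36)) = 4624/(-157 - 3744) = 4624/(-3901) = 4624*(-1/3901) = -4624/3901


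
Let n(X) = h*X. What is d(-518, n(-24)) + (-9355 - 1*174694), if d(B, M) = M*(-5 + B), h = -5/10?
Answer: -190325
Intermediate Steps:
h = -½ (h = -5*⅒ = -½ ≈ -0.50000)
n(X) = -X/2
d(-518, n(-24)) + (-9355 - 1*174694) = (-½*(-24))*(-5 - 518) + (-9355 - 1*174694) = 12*(-523) + (-9355 - 174694) = -6276 - 184049 = -190325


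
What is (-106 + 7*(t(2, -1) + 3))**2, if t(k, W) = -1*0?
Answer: 7225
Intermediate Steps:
t(k, W) = 0
(-106 + 7*(t(2, -1) + 3))**2 = (-106 + 7*(0 + 3))**2 = (-106 + 7*3)**2 = (-106 + 21)**2 = (-85)**2 = 7225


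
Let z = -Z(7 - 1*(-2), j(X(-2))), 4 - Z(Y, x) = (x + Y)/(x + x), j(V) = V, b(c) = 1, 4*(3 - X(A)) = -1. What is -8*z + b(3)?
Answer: 233/13 ≈ 17.923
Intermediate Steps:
X(A) = 13/4 (X(A) = 3 - 1/4*(-1) = 3 + 1/4 = 13/4)
Z(Y, x) = 4 - (Y + x)/(2*x) (Z(Y, x) = 4 - (x + Y)/(x + x) = 4 - (Y + x)/(2*x))
z = -55/26 (z = -(-(7 - 1*(-2)) + 7*(13/4))/(2*13/4) = -4*(-(7 + 2) + 91/4)/(2*13) = -4*(-1*9 + 91/4)/(2*13) = -4*(-9 + 91/4)/(2*13) = -4*55/(2*13*4) = -1*55/26 = -55/26 ≈ -2.1154)
-8*z + b(3) = -8*(-55/26) + 1 = 220/13 + 1 = 233/13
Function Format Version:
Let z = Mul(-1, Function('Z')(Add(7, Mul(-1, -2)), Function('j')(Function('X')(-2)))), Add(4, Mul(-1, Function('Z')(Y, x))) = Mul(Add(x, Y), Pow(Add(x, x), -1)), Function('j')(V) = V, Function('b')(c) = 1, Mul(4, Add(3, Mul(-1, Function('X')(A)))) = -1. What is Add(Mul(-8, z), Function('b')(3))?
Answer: Rational(233, 13) ≈ 17.923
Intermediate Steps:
Function('X')(A) = Rational(13, 4) (Function('X')(A) = Add(3, Mul(Rational(-1, 4), -1)) = Add(3, Rational(1, 4)) = Rational(13, 4))
Function('Z')(Y, x) = Add(4, Mul(Rational(-1, 2), Pow(x, -1), Add(Y, x))) (Function('Z')(Y, x) = Add(4, Mul(-1, Mul(Add(x, Y), Pow(Add(x, x), -1)))) = Add(4, Mul(-1, Mul(Add(Y, x), Pow(Mul(2, x), -1)))) = Add(4, Mul(-1, Mul(Add(Y, x), Mul(Rational(1, 2), Pow(x, -1))))) = Add(4, Mul(-1, Mul(Rational(1, 2), Pow(x, -1), Add(Y, x)))) = Add(4, Mul(Rational(-1, 2), Pow(x, -1), Add(Y, x))))
z = Rational(-55, 26) (z = Mul(-1, Mul(Rational(1, 2), Pow(Rational(13, 4), -1), Add(Mul(-1, Add(7, Mul(-1, -2))), Mul(7, Rational(13, 4))))) = Mul(-1, Mul(Rational(1, 2), Rational(4, 13), Add(Mul(-1, Add(7, 2)), Rational(91, 4)))) = Mul(-1, Mul(Rational(1, 2), Rational(4, 13), Add(Mul(-1, 9), Rational(91, 4)))) = Mul(-1, Mul(Rational(1, 2), Rational(4, 13), Add(-9, Rational(91, 4)))) = Mul(-1, Mul(Rational(1, 2), Rational(4, 13), Rational(55, 4))) = Mul(-1, Rational(55, 26)) = Rational(-55, 26) ≈ -2.1154)
Add(Mul(-8, z), Function('b')(3)) = Add(Mul(-8, Rational(-55, 26)), 1) = Add(Rational(220, 13), 1) = Rational(233, 13)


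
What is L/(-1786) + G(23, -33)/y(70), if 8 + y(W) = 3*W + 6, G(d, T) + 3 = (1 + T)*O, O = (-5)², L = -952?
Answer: -618071/185744 ≈ -3.3275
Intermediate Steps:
O = 25
G(d, T) = 22 + 25*T (G(d, T) = -3 + (1 + T)*25 = -3 + (25 + 25*T) = 22 + 25*T)
y(W) = -2 + 3*W (y(W) = -8 + (3*W + 6) = -8 + (6 + 3*W) = -2 + 3*W)
L/(-1786) + G(23, -33)/y(70) = -952/(-1786) + (22 + 25*(-33))/(-2 + 3*70) = -952*(-1/1786) + (22 - 825)/(-2 + 210) = 476/893 - 803/208 = -618071/185744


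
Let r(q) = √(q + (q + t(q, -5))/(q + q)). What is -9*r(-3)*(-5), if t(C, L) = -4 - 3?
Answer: 30*I*√3 ≈ 51.962*I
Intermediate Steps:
t(C, L) = -7
r(q) = √(q + (-7 + q)/(2*q)) (r(q) = √(q + (q - 7)/(q + q)) = √(q + (-7 + q)/((2*q))) = √(q + (-7 + q)*(1/(2*q))) = √(q + (-7 + q)/(2*q)))
-9*r(-3)*(-5) = -9*√(2 - 14/(-3) + 4*(-3))/2*(-5) = -9*√(2 - 14*(-⅓) - 12)/2*(-5) = -9*√(2 + 14/3 - 12)/2*(-5) = -9*√(-16/3)/2*(-5) = -9*4*I*√3/3/2*(-5) = -6*I*√3*(-5) = 30*I*√3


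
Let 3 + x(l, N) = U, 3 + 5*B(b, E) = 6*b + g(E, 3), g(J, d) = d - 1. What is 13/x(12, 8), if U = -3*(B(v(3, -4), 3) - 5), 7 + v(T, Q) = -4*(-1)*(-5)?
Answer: 65/549 ≈ 0.11840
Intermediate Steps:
g(J, d) = -1 + d
v(T, Q) = -27 (v(T, Q) = -7 - 4*(-1)*(-5) = -7 + 4*(-5) = -7 - 20 = -27)
B(b, E) = -⅕ + 6*b/5 (B(b, E) = -⅗ + (6*b + (-1 + 3))/5 = -⅗ + (6*b + 2)/5 = -⅗ + (2 + 6*b)/5 = -⅗ + (⅖ + 6*b/5) = -⅕ + 6*b/5)
U = 564/5 (U = -3*((-⅕ + (6/5)*(-27)) - 5) = -3*((-⅕ - 162/5) - 5) = -3*(-163/5 - 5) = -3*(-188/5) = 564/5 ≈ 112.80)
x(l, N) = 549/5 (x(l, N) = -3 + 564/5 = 549/5)
13/x(12, 8) = 13/(549/5) = 13*(5/549) = 65/549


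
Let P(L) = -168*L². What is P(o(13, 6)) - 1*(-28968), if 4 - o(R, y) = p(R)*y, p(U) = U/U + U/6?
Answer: -8832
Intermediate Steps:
p(U) = 1 + U/6 (p(U) = 1 + U*(⅙) = 1 + U/6)
o(R, y) = 4 - y*(1 + R/6) (o(R, y) = 4 - (1 + R/6)*y = 4 - y*(1 + R/6))
P(o(13, 6)) - 1*(-28968) = -168*(4 - ⅙*6*(6 + 13))² - 1*(-28968) = -168*(4 - ⅙*6*19)² + 28968 = -168*(4 - 19)² + 28968 = -168*(-15)² + 28968 = -168*225 + 28968 = -37800 + 28968 = -8832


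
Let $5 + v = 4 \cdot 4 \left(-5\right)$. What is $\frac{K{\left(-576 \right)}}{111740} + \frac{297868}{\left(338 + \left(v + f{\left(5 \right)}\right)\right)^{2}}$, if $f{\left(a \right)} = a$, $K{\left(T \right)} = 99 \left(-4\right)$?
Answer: $\frac{2078588186}{464866335} \approx 4.4714$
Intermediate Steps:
$K{\left(T \right)} = -396$
$v = -85$ ($v = -5 + 4 \cdot 4 \left(-5\right) = -5 + 16 \left(-5\right) = -5 - 80 = -85$)
$\frac{K{\left(-576 \right)}}{111740} + \frac{297868}{\left(338 + \left(v + f{\left(5 \right)}\right)\right)^{2}} = - \frac{396}{111740} + \frac{297868}{\left(338 + \left(-85 + 5\right)\right)^{2}} = \left(-396\right) \frac{1}{111740} + \frac{297868}{\left(338 - 80\right)^{2}} = - \frac{99}{27935} + \frac{297868}{258^{2}} = - \frac{99}{27935} + \frac{297868}{66564} = - \frac{99}{27935} + 297868 \cdot \frac{1}{66564} = - \frac{99}{27935} + \frac{74467}{16641} = \frac{2078588186}{464866335}$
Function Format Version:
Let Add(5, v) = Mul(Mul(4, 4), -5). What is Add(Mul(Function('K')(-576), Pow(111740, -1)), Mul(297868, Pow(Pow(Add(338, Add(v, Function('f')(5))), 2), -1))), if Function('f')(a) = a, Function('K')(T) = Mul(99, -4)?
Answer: Rational(2078588186, 464866335) ≈ 4.4714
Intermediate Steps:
Function('K')(T) = -396
v = -85 (v = Add(-5, Mul(Mul(4, 4), -5)) = Add(-5, Mul(16, -5)) = Add(-5, -80) = -85)
Add(Mul(Function('K')(-576), Pow(111740, -1)), Mul(297868, Pow(Pow(Add(338, Add(v, Function('f')(5))), 2), -1))) = Add(Mul(-396, Pow(111740, -1)), Mul(297868, Pow(Pow(Add(338, Add(-85, 5)), 2), -1))) = Add(Mul(-396, Rational(1, 111740)), Mul(297868, Pow(Pow(Add(338, -80), 2), -1))) = Add(Rational(-99, 27935), Mul(297868, Pow(Pow(258, 2), -1))) = Add(Rational(-99, 27935), Mul(297868, Pow(66564, -1))) = Add(Rational(-99, 27935), Mul(297868, Rational(1, 66564))) = Add(Rational(-99, 27935), Rational(74467, 16641)) = Rational(2078588186, 464866335)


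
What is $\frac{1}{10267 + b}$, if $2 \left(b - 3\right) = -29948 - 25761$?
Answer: $- \frac{2}{35169} \approx -5.6868 \cdot 10^{-5}$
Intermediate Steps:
$b = - \frac{55703}{2}$ ($b = 3 + \frac{-29948 - 25761}{2} = 3 + \frac{1}{2} \left(-55709\right) = 3 - \frac{55709}{2} = - \frac{55703}{2} \approx -27852.0$)
$\frac{1}{10267 + b} = \frac{1}{10267 - \frac{55703}{2}} = \frac{1}{- \frac{35169}{2}} = - \frac{2}{35169}$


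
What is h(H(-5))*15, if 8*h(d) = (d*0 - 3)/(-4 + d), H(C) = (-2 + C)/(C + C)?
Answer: 75/44 ≈ 1.7045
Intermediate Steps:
H(C) = (-2 + C)/(2*C) (H(C) = (-2 + C)/((2*C)) = (-2 + C)*(1/(2*C)) = (-2 + C)/(2*C))
h(d) = -3/(8*(-4 + d)) (h(d) = ((d*0 - 3)/(-4 + d))/8 = ((0 - 3)/(-4 + d))/8 = (-3/(-4 + d))/8 = -3/(8*(-4 + d)))
h(H(-5))*15 = -3/(-32 + 8*((½)*(-2 - 5)/(-5)))*15 = -3/(-32 + 8*((½)*(-⅕)*(-7)))*15 = -3/(-32 + 8*(7/10))*15 = -3/(-32 + 28/5)*15 = -3/(-132/5)*15 = -3*(-5/132)*15 = (5/44)*15 = 75/44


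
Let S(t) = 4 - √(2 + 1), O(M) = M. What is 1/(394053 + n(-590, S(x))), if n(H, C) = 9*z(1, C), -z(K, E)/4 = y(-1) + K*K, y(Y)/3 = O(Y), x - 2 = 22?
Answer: 1/394125 ≈ 2.5373e-6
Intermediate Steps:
x = 24 (x = 2 + 22 = 24)
y(Y) = 3*Y
z(K, E) = 12 - 4*K² (z(K, E) = -4*(3*(-1) + K*K) = -4*(-3 + K²) = 12 - 4*K²)
S(t) = 4 - √3
n(H, C) = 72 (n(H, C) = 9*(12 - 4*1²) = 9*(12 - 4*1) = 9*(12 - 4) = 9*8 = 72)
1/(394053 + n(-590, S(x))) = 1/(394053 + 72) = 1/394125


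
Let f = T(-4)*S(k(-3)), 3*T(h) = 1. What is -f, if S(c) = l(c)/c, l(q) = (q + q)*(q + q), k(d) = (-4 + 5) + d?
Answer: 8/3 ≈ 2.6667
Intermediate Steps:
T(h) = ⅓ (T(h) = (⅓)*1 = ⅓)
k(d) = 1 + d
l(q) = 4*q² (l(q) = (2*q)*(2*q) = 4*q²)
S(c) = 4*c (S(c) = (4*c²)/c = 4*c)
f = -8/3 (f = (4*(1 - 3))/3 = (4*(-2))/3 = (⅓)*(-8) = -8/3 ≈ -2.6667)
-f = -1*(-8/3) = 8/3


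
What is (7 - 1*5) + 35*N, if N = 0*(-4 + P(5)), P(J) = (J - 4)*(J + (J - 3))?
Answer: 2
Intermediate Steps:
P(J) = (-4 + J)*(-3 + 2*J) (P(J) = (-4 + J)*(J + (-3 + J)) = (-4 + J)*(-3 + 2*J))
N = 0 (N = 0*(-4 + (12 - 11*5 + 2*5²)) = 0*(-4 + (12 - 55 + 2*25)) = 0*(-4 + (12 - 55 + 50)) = 0*(-4 + 7) = 0*3 = 0)
(7 - 1*5) + 35*N = (7 - 1*5) + 35*0 = (7 - 5) + 0 = 2 + 0 = 2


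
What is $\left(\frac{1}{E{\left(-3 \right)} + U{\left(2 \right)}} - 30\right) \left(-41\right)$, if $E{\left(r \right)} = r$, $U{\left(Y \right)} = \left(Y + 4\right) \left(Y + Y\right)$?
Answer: $\frac{25789}{21} \approx 1228.0$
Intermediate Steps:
$U{\left(Y \right)} = 2 Y \left(4 + Y\right)$ ($U{\left(Y \right)} = \left(4 + Y\right) 2 Y = 2 Y \left(4 + Y\right)$)
$\left(\frac{1}{E{\left(-3 \right)} + U{\left(2 \right)}} - 30\right) \left(-41\right) = \left(\frac{1}{-3 + 2 \cdot 2 \left(4 + 2\right)} - 30\right) \left(-41\right) = \left(\frac{1}{-3 + 2 \cdot 2 \cdot 6} - 30\right) \left(-41\right) = \left(\frac{1}{-3 + 24} - 30\right) \left(-41\right) = \left(\frac{1}{21} - 30\right) \left(-41\right) = \left(- \frac{629}{21}\right) \left(-41\right) = \frac{25789}{21}$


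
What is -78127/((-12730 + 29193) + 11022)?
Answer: -78127/27485 ≈ -2.8425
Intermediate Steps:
-78127/((-12730 + 29193) + 11022) = -78127/(16463 + 11022) = -78127/27485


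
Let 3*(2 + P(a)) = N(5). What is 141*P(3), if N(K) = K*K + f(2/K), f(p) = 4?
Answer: 1081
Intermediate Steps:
N(K) = 4 + K² (N(K) = K*K + 4 = K² + 4 = 4 + K²)
P(a) = 23/3 (P(a) = -2 + (4 + 5²)/3 = -2 + (4 + 25)/3 = -2 + (⅓)*29 = -2 + 29/3 = 23/3)
141*P(3) = 141*(23/3) = 1081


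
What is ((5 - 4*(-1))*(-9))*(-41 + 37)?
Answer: 324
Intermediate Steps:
((5 - 4*(-1))*(-9))*(-41 + 37) = ((5 + 4)*(-9))*(-4) = (9*(-9))*(-4) = -81*(-4) = 324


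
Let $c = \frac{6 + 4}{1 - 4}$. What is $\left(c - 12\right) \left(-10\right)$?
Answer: $\frac{460}{3} \approx 153.33$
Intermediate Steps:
$c = - \frac{10}{3}$ ($c = \frac{10}{-3} = 10 \left(- \frac{1}{3}\right) = - \frac{10}{3} \approx -3.3333$)
$\left(c - 12\right) \left(-10\right) = \left(- \frac{10}{3} - 12\right) \left(-10\right) = \left(- \frac{46}{3}\right) \left(-10\right) = \frac{460}{3}$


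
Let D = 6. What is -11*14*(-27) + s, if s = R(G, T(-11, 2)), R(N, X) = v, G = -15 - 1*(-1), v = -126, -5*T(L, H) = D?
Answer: 4032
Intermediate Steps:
T(L, H) = -6/5 (T(L, H) = -1/5*6 = -6/5)
G = -14 (G = -15 + 1 = -14)
R(N, X) = -126
s = -126
-11*14*(-27) + s = -11*14*(-27) - 126 = -154*(-27) - 126 = 4158 - 126 = 4032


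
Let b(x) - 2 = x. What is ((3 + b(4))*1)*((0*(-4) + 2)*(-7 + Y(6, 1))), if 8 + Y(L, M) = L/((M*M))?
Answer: -162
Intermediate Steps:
b(x) = 2 + x
Y(L, M) = -8 + L/M² (Y(L, M) = -8 + L/((M*M)) = -8 + L/(M²) = -8 + L/M²)
((3 + b(4))*1)*((0*(-4) + 2)*(-7 + Y(6, 1))) = ((3 + (2 + 4))*1)*((0*(-4) + 2)*(-7 + (-8 + 6/1²))) = ((3 + 6)*1)*((0 + 2)*(-7 + (-8 + 6*1))) = (9*1)*(2*(-7 + (-8 + 6))) = 9*(2*(-7 - 2)) = 9*(2*(-9)) = 9*(-18) = -162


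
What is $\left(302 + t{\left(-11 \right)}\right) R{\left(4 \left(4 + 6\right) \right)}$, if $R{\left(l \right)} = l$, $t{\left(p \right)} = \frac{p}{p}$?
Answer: $12120$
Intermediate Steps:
$t{\left(p \right)} = 1$
$\left(302 + t{\left(-11 \right)}\right) R{\left(4 \left(4 + 6\right) \right)} = \left(302 + 1\right) 4 \left(4 + 6\right) = 303 \cdot 4 \cdot 10 = 303 \cdot 40 = 12120$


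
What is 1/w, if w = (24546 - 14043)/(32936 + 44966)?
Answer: 77902/10503 ≈ 7.4171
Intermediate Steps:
w = 10503/77902 ≈ 0.13482
1/w = 1/(10503/77902) = 77902/10503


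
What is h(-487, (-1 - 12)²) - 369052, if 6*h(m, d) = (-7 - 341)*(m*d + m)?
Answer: 4432768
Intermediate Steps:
h(m, d) = -58*m - 58*d*m (h(m, d) = ((-7 - 341)*(m*d + m))/6 = (-348*(d*m + m))/6 = (-348*(m + d*m))/6 = (-348*m - 348*d*m)/6 = -58*m - 58*d*m)
h(-487, (-1 - 12)²) - 369052 = -58*(-487)*(1 + (-1 - 12)²) - 369052 = -58*(-487)*(1 + (-13)²) - 369052 = -58*(-487)*(1 + 169) - 369052 = -58*(-487)*170 - 369052 = 4801820 - 369052 = 4432768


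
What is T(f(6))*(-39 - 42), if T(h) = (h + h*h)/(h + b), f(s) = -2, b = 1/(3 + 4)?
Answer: 1134/13 ≈ 87.231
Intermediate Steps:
b = ⅐ (b = 1/7 = ⅐ ≈ 0.14286)
T(h) = (h + h²)/(⅐ + h) (T(h) = (h + h*h)/(h + ⅐) = (h + h²)/(⅐ + h))
T(f(6))*(-39 - 42) = (7*(-2)*(1 - 2)/(1 + 7*(-2)))*(-39 - 42) = (7*(-2)*(-1)/(1 - 14))*(-81) = (7*(-2)*(-1)/(-13))*(-81) = (7*(-2)*(-1/13)*(-1))*(-81) = -14/13*(-81) = 1134/13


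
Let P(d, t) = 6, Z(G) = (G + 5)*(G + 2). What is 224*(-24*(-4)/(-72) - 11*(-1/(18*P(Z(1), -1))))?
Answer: -7448/27 ≈ -275.85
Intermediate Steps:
Z(G) = (2 + G)*(5 + G) (Z(G) = (5 + G)*(2 + G) = (2 + G)*(5 + G))
224*(-24*(-4)/(-72) - 11*(-1/(18*P(Z(1), -1)))) = 224*(-24*(-4)/(-72) - 11/((6*(-3))*6)) = 224*(96*(-1/72) - 11/((-18*6))) = 224*(-4/3 - 11/(-108)) = 224*(-4/3 - 11*(-1/108)) = 224*(-4/3 + 11/108) = 224*(-133/108) = -7448/27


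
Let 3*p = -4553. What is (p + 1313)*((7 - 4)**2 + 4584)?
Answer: -940034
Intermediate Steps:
p = -4553/3 (p = (1/3)*(-4553) = -4553/3 ≈ -1517.7)
(p + 1313)*((7 - 4)**2 + 4584) = (-4553/3 + 1313)*((7 - 4)**2 + 4584) = -614*(3**2 + 4584)/3 = -614*(9 + 4584)/3 = -614/3*4593 = -940034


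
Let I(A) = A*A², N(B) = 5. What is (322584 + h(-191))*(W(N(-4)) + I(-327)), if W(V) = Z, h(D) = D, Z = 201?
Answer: -11272658877726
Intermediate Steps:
I(A) = A³
W(V) = 201
(322584 + h(-191))*(W(N(-4)) + I(-327)) = (322584 - 191)*(201 + (-327)³) = 322393*(201 - 34965783) = 322393*(-34965582) = -11272658877726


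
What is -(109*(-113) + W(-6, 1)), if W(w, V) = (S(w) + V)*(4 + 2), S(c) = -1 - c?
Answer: 12281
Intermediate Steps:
W(w, V) = -6 - 6*w + 6*V (W(w, V) = ((-1 - w) + V)*(4 + 2) = (-1 + V - w)*6 = -6 - 6*w + 6*V)
-(109*(-113) + W(-6, 1)) = -(109*(-113) + (-6 - 6*(-6) + 6*1)) = -(-12317 + (-6 + 36 + 6)) = -(-12317 + 36) = -1*(-12281) = 12281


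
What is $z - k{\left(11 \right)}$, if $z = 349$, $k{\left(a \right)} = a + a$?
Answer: $327$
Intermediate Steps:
$k{\left(a \right)} = 2 a$
$z - k{\left(11 \right)} = 349 - 2 \cdot 11 = 349 - 22 = 327$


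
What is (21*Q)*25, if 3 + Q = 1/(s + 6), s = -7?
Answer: -2100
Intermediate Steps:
Q = -4 (Q = -3 + 1/(-7 + 6) = -3 + 1/(-1) = -3 - 1 = -4)
(21*Q)*25 = (21*(-4))*25 = -84*25 = -2100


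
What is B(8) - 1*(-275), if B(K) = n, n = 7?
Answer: 282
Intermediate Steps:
B(K) = 7
B(8) - 1*(-275) = 7 - 1*(-275) = 7 + 275 = 282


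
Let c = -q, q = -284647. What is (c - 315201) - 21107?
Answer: -51661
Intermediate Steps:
c = 284647 (c = -1*(-284647) = 284647)
(c - 315201) - 21107 = (284647 - 315201) - 21107 = -30554 - 21107 = -51661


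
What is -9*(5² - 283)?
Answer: 2322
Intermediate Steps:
-9*(5² - 283) = -9*(25 - 283) = -9*(-258) = 2322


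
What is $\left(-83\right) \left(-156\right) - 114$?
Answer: $12834$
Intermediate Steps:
$\left(-83\right) \left(-156\right) - 114 = 12948 - 114 = 12834$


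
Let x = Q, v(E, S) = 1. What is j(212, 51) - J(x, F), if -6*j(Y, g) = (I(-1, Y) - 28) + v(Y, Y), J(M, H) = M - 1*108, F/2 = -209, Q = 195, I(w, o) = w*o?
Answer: -283/6 ≈ -47.167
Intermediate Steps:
I(w, o) = o*w
x = 195
F = -418 (F = 2*(-209) = -418)
J(M, H) = -108 + M (J(M, H) = M - 108 = -108 + M)
j(Y, g) = 9/2 + Y/6 (j(Y, g) = -((Y*(-1) - 28) + 1)/6 = -((-Y - 28) + 1)/6 = -((-28 - Y) + 1)/6 = -(-27 - Y)/6 = 9/2 + Y/6)
j(212, 51) - J(x, F) = (9/2 + (⅙)*212) - (-108 + 195) = (9/2 + 106/3) - 1*87 = 239/6 - 87 = -283/6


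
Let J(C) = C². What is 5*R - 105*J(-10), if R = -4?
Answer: -10520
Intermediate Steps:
5*R - 105*J(-10) = 5*(-4) - 105*(-10)² = -20 - 105*100 = -20 - 10500 = -10520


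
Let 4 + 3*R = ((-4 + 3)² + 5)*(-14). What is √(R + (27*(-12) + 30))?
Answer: I*√2910/3 ≈ 17.981*I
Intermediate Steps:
R = -88/3 (R = -4/3 + (((-4 + 3)² + 5)*(-14))/3 = -4/3 + (((-1)² + 5)*(-14))/3 = -4/3 + ((1 + 5)*(-14))/3 = -4/3 + (6*(-14))/3 = -4/3 + (⅓)*(-84) = -4/3 - 28 = -88/3 ≈ -29.333)
√(R + (27*(-12) + 30)) = √(-88/3 + (27*(-12) + 30)) = √(-88/3 + (-324 + 30)) = √(-88/3 - 294) = √(-970/3) = I*√2910/3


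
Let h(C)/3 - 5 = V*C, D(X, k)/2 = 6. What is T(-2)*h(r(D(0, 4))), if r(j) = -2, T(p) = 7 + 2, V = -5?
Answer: 405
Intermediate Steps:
T(p) = 9
D(X, k) = 12 (D(X, k) = 2*6 = 12)
h(C) = 15 - 15*C (h(C) = 15 + 3*(-5*C) = 15 - 15*C)
T(-2)*h(r(D(0, 4))) = 9*(15 - 15*(-2)) = 9*(15 + 30) = 9*45 = 405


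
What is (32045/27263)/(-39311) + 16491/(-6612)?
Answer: -310073804279/124321351988 ≈ -2.4941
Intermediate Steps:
(32045/27263)/(-39311) + 16491/(-6612) = (32045*(1/27263))*(-1/39311) + 16491*(-1/6612) = (32045/27263)*(-1/39311) - 5497/2204 = -32045/1071735793 - 5497/2204 = -310073804279/124321351988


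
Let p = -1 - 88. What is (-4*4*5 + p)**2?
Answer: 28561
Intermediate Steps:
p = -89
(-4*4*5 + p)**2 = (-4*4*5 - 89)**2 = (-16*5 - 89)**2 = (-80 - 89)**2 = (-169)**2 = 28561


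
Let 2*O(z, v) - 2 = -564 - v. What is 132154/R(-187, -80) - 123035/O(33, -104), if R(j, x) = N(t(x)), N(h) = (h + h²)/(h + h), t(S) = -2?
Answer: -60403497/229 ≈ -2.6377e+5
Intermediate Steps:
O(z, v) = -281 - v/2 (O(z, v) = 1 + (-564 - v)/2 = 1 + (-282 - v/2) = -281 - v/2)
N(h) = (h + h²)/(2*h) (N(h) = (h + h²)/((2*h)) = (h + h²)*(1/(2*h)) = (h + h²)/(2*h))
R(j, x) = -½ (R(j, x) = ½ + (½)*(-2) = ½ - 1 = -½)
132154/R(-187, -80) - 123035/O(33, -104) = 132154/(-½) - 123035/(-281 - ½*(-104)) = 132154*(-2) - 123035/(-281 + 52) = -264308 - 123035/(-229) = -264308 - 123035*(-1/229) = -264308 + 123035/229 = -60403497/229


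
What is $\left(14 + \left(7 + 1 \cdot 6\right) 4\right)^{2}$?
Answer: $4356$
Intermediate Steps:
$\left(14 + \left(7 + 1 \cdot 6\right) 4\right)^{2} = \left(14 + \left(7 + 6\right) 4\right)^{2} = \left(14 + 13 \cdot 4\right)^{2} = \left(14 + 52\right)^{2} = 66^{2} = 4356$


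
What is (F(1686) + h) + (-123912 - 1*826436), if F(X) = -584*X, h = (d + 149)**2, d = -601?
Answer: -1730668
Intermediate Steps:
h = 204304 (h = (-601 + 149)**2 = (-452)**2 = 204304)
(F(1686) + h) + (-123912 - 1*826436) = (-584*1686 + 204304) + (-123912 - 1*826436) = (-984624 + 204304) + (-123912 - 826436) = -780320 - 950348 = -1730668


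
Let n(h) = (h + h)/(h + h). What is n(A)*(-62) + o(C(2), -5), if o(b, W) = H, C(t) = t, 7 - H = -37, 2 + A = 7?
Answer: -18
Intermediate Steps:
A = 5 (A = -2 + 7 = 5)
H = 44 (H = 7 - 1*(-37) = 7 + 37 = 44)
o(b, W) = 44
n(h) = 1 (n(h) = (2*h)/((2*h)) = (2*h)*(1/(2*h)) = 1)
n(A)*(-62) + o(C(2), -5) = 1*(-62) + 44 = -62 + 44 = -18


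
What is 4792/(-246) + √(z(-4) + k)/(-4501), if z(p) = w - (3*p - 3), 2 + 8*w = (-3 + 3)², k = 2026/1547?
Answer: -2396/123 - √153736219/13926094 ≈ -19.481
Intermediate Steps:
k = 2026/1547 (k = 2026*(1/1547) = 2026/1547 ≈ 1.3096)
w = -¼ (w = -¼ + (-3 + 3)²/8 = -¼ + (⅛)*0² = -¼ + (⅛)*0 = -¼ + 0 = -¼ ≈ -0.25000)
z(p) = 11/4 - 3*p (z(p) = -¼ - (3*p - 3) = -¼ - (-3 + 3*p) = -¼ + (3 - 3*p) = 11/4 - 3*p)
4792/(-246) + √(z(-4) + k)/(-4501) = 4792/(-246) + √((11/4 - 3*(-4)) + 2026/1547)/(-4501) = 4792*(-1/246) + √((11/4 + 12) + 2026/1547)*(-1/4501) = -2396/123 + √(59/4 + 2026/1547)*(-1/4501) = -2396/123 + √(99377/6188)*(-1/4501) = -2396/123 + (√153736219/3094)*(-1/4501) = -2396/123 - √153736219/13926094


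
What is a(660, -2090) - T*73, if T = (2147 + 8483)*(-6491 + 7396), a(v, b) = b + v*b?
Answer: -703652440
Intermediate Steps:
a(v, b) = b + b*v
T = 9620150 (T = 10630*905 = 9620150)
a(660, -2090) - T*73 = -2090*(1 + 660) - 9620150*73 = -2090*661 - 1*702270950 = -1381490 - 702270950 = -703652440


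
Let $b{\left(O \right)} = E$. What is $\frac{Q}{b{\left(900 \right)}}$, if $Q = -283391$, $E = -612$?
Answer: $\frac{283391}{612} \approx 463.06$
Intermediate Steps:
$b{\left(O \right)} = -612$
$\frac{Q}{b{\left(900 \right)}} = - \frac{283391}{-612} = \left(-283391\right) \left(- \frac{1}{612}\right) = \frac{283391}{612}$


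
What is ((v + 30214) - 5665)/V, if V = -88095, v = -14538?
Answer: -3337/29365 ≈ -0.11364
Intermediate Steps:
((v + 30214) - 5665)/V = ((-14538 + 30214) - 5665)/(-88095) = (15676 - 5665)*(-1/88095) = 10011*(-1/88095) = -3337/29365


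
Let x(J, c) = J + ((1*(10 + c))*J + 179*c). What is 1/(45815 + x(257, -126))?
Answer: -1/6294 ≈ -0.00015888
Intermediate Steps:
x(J, c) = J + 179*c + J*(10 + c) (x(J, c) = J + ((10 + c)*J + 179*c) = J + (J*(10 + c) + 179*c) = J + (179*c + J*(10 + c)) = J + 179*c + J*(10 + c))
1/(45815 + x(257, -126)) = 1/(45815 + (11*257 + 179*(-126) + 257*(-126))) = 1/(45815 + (2827 - 22554 - 32382)) = 1/(45815 - 52109) = 1/(-6294) = -1/6294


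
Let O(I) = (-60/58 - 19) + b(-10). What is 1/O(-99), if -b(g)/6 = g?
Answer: 29/1159 ≈ 0.025022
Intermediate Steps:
b(g) = -6*g
O(I) = 1159/29 (O(I) = (-60/58 - 19) - 6*(-10) = (-60*1/58 - 19) + 60 = (-30/29 - 19) + 60 = -581/29 + 60 = 1159/29)
1/O(-99) = 1/(1159/29) = 29/1159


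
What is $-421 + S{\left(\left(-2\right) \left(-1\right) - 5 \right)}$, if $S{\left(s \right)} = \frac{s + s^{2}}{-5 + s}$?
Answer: $- \frac{1687}{4} \approx -421.75$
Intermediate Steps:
$S{\left(s \right)} = \frac{s + s^{2}}{-5 + s}$
$-421 + S{\left(\left(-2\right) \left(-1\right) - 5 \right)} = -421 + \frac{\left(\left(-2\right) \left(-1\right) - 5\right) \left(1 - 3\right)}{-5 - 3} = -421 + \frac{\left(2 - 5\right) \left(1 + \left(2 - 5\right)\right)}{-5 + \left(2 - 5\right)} = -421 - \frac{3 \left(1 - 3\right)}{-5 - 3} = -421 - 3 \frac{1}{-8} \left(-2\right) = -421 - \left(- \frac{3}{8}\right) \left(-2\right) = -421 - \frac{3}{4} = - \frac{1687}{4}$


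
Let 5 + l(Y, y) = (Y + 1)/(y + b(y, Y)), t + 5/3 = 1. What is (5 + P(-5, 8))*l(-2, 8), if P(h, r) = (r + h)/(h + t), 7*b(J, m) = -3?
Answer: -1216/53 ≈ -22.943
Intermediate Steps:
t = -2/3 (t = -5/3 + 1 = -2/3 ≈ -0.66667)
b(J, m) = -3/7 (b(J, m) = (1/7)*(-3) = -3/7)
l(Y, y) = -5 + (1 + Y)/(-3/7 + y) (l(Y, y) = -5 + (Y + 1)/(y - 3/7) = -5 + (1 + Y)/(-3/7 + y))
P(h, r) = (h + r)/(-2/3 + h) (P(h, r) = (r + h)/(h - 2/3) = (h + r)/(-2/3 + h))
(5 + P(-5, 8))*l(-2, 8) = (5 + 3*(-5 + 8)/(-2 + 3*(-5)))*((22 - 35*8 + 7*(-2))/(-3 + 7*8)) = (5 + 3*3/(-2 - 15))*((22 - 280 - 14)/(-3 + 56)) = (5 + 3*3/(-17))*(-272/53) = (5 + 3*(-1/17)*3)*((1/53)*(-272)) = (5 - 9/17)*(-272/53) = (76/17)*(-272/53) = -1216/53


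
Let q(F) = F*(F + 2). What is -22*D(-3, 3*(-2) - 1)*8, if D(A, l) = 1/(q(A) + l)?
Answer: 44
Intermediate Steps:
q(F) = F*(2 + F)
D(A, l) = 1/(l + A*(2 + A)) (D(A, l) = 1/(A*(2 + A) + l) = 1/(l + A*(2 + A)))
-22*D(-3, 3*(-2) - 1)*8 = -22/((3*(-2) - 1) - 3*(2 - 3))*8 = -22/((-6 - 1) - 3*(-1))*8 = -22/(-7 + 3)*8 = -22/(-4)*8 = -22*(-¼)*8 = (11/2)*8 = 44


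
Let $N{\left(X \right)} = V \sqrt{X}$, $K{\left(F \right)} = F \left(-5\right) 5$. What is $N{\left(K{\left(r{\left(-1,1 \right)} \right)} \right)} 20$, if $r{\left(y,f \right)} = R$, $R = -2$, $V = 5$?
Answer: $500 \sqrt{2} \approx 707.11$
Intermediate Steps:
$r{\left(y,f \right)} = -2$
$K{\left(F \right)} = - 25 F$ ($K{\left(F \right)} = - 5 F 5 = - 25 F$)
$N{\left(X \right)} = 5 \sqrt{X}$
$N{\left(K{\left(r{\left(-1,1 \right)} \right)} \right)} 20 = 5 \sqrt{\left(-25\right) \left(-2\right)} 20 = 5 \sqrt{50} \cdot 20 = 5 \cdot 5 \sqrt{2} \cdot 20 = 25 \sqrt{2} \cdot 20 = 500 \sqrt{2}$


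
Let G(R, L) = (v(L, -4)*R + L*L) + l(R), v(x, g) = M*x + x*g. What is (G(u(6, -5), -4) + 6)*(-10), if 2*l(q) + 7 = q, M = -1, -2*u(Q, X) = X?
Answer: -1395/2 ≈ -697.50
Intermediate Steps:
u(Q, X) = -X/2
l(q) = -7/2 + q/2
v(x, g) = -x + g*x (v(x, g) = -x + x*g = -x + g*x)
G(R, L) = -7/2 + L**2 + R/2 - 5*L*R (G(R, L) = ((L*(-1 - 4))*R + L*L) + (-7/2 + R/2) = ((L*(-5))*R + L**2) + (-7/2 + R/2) = ((-5*L)*R + L**2) + (-7/2 + R/2) = (-5*L*R + L**2) + (-7/2 + R/2) = (L**2 - 5*L*R) + (-7/2 + R/2) = -7/2 + L**2 + R/2 - 5*L*R)
(G(u(6, -5), -4) + 6)*(-10) = ((-7/2 + (-4)**2 + (-1/2*(-5))/2 - 5*(-4)*(-1/2*(-5))) + 6)*(-10) = ((-7/2 + 16 + (1/2)*(5/2) - 5*(-4)*5/2) + 6)*(-10) = ((-7/2 + 16 + 5/4 + 50) + 6)*(-10) = (255/4 + 6)*(-10) = (279/4)*(-10) = -1395/2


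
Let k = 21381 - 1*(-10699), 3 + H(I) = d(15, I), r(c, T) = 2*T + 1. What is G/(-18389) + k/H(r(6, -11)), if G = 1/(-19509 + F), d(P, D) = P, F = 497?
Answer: 2803885577363/1048835004 ≈ 2673.3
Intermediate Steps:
r(c, T) = 1 + 2*T
H(I) = 12 (H(I) = -3 + 15 = 12)
k = 32080 (k = 21381 + 10699 = 32080)
G = -1/19012 (G = 1/(-19509 + 497) = 1/(-19012) = -1/19012 ≈ -5.2598e-5)
G/(-18389) + k/H(r(6, -11)) = -1/19012/(-18389) + 32080/12 = -1/19012*(-1/18389) + 32080*(1/12) = 1/349611668 + 8020/3 = 2803885577363/1048835004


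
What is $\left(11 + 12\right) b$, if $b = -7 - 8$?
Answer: $-345$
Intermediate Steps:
$b = -15$ ($b = -7 - 8 = -15$)
$\left(11 + 12\right) b = \left(11 + 12\right) \left(-15\right) = 23 \left(-15\right) = -345$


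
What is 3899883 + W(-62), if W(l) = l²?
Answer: 3903727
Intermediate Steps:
3899883 + W(-62) = 3899883 + (-62)² = 3899883 + 3844 = 3903727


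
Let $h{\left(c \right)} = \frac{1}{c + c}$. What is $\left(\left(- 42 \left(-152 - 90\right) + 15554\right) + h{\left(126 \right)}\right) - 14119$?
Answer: $\frac{2922949}{252} \approx 11599.0$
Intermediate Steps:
$h{\left(c \right)} = \frac{1}{2 c}$
$\left(\left(- 42 \left(-152 - 90\right) + 15554\right) + h{\left(126 \right)}\right) - 14119 = \left(\left(- 42 \left(-152 - 90\right) + 15554\right) + \frac{1}{2 \cdot 126}\right) - 14119 = \left(\left(\left(-42\right) \left(-242\right) + 15554\right) + \frac{1}{2} \cdot \frac{1}{126}\right) - 14119 = \left(\left(10164 + 15554\right) + \frac{1}{252}\right) - 14119 = \left(25718 + \frac{1}{252}\right) - 14119 = \frac{6480937}{252} - 14119 = \frac{2922949}{252}$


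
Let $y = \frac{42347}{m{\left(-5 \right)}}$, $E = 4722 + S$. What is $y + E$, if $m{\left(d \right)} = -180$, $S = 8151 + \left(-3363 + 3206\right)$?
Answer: $\frac{2246533}{180} \approx 12481.0$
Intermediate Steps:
$S = 7994$ ($S = 8151 - 157 = 7994$)
$E = 12716$ ($E = 4722 + 7994 = 12716$)
$y = - \frac{42347}{180}$ ($y = \frac{42347}{-180} = 42347 \left(- \frac{1}{180}\right) = - \frac{42347}{180} \approx -235.26$)
$y + E = - \frac{42347}{180} + 12716 = \frac{2246533}{180}$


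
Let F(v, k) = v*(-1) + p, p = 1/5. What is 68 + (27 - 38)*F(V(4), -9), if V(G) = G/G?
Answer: 384/5 ≈ 76.800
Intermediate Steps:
p = 1/5 ≈ 0.20000
V(G) = 1
F(v, k) = 1/5 - v (F(v, k) = v*(-1) + 1/5 = -v + 1/5 = 1/5 - v)
68 + (27 - 38)*F(V(4), -9) = 68 + (27 - 38)*(1/5 - 1*1) = 68 - 11*(1/5 - 1) = 68 - 11*(-4/5) = 68 + 44/5 = 384/5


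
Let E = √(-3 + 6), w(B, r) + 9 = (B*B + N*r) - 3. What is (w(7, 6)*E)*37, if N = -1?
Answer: 1147*√3 ≈ 1986.7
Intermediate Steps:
w(B, r) = -12 + B² - r (w(B, r) = -9 + ((B*B - r) - 3) = -9 + ((B² - r) - 3) = -9 + (-3 + B² - r) = -12 + B² - r)
E = √3 ≈ 1.7320
(w(7, 6)*E)*37 = ((-12 + 7² - 1*6)*√3)*37 = ((-12 + 49 - 6)*√3)*37 = (31*√3)*37 = 1147*√3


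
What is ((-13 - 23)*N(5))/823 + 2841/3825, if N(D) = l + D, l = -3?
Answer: 687581/1049325 ≈ 0.65526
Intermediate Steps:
N(D) = -3 + D
((-13 - 23)*N(5))/823 + 2841/3825 = ((-13 - 23)*(-3 + 5))/823 + 2841/3825 = -36*2*(1/823) + 2841*(1/3825) = -72*1/823 + 947/1275 = -72/823 + 947/1275 = 687581/1049325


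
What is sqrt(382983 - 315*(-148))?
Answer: sqrt(429603) ≈ 655.44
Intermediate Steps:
sqrt(382983 - 315*(-148)) = sqrt(382983 + 46620) = sqrt(429603)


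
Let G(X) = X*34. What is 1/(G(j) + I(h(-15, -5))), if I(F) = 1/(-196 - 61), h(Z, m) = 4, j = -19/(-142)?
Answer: 18247/82940 ≈ 0.22000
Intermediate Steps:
j = 19/142 (j = -19*(-1/142) = 19/142 ≈ 0.13380)
G(X) = 34*X
I(F) = -1/257 (I(F) = 1/(-257) = -1/257)
1/(G(j) + I(h(-15, -5))) = 1/(34*(19/142) - 1/257) = 1/(323/71 - 1/257) = 1/(82940/18247) = 18247/82940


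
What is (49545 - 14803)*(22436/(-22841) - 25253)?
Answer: -20040096153078/22841 ≈ -8.7737e+8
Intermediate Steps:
(49545 - 14803)*(22436/(-22841) - 25253) = 34742*(22436*(-1/22841) - 25253) = 34742*(-22436/22841 - 25253) = 34742*(-576826209/22841) = -20040096153078/22841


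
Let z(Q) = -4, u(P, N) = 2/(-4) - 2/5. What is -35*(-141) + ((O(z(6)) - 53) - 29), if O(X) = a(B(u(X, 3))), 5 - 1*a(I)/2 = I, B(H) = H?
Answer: 24324/5 ≈ 4864.8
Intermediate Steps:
u(P, N) = -9/10 (u(P, N) = 2*(-1/4) - 2*1/5 = -1/2 - 2/5 = -9/10)
a(I) = 10 - 2*I
O(X) = 59/5 (O(X) = 10 - 2*(-9/10) = 10 + 9/5 = 59/5)
-35*(-141) + ((O(z(6)) - 53) - 29) = -35*(-141) + ((59/5 - 53) - 29) = 4935 + (-206/5 - 29) = 4935 - 351/5 = 24324/5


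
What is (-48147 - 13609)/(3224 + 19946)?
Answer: -30878/11585 ≈ -2.6653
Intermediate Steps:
(-48147 - 13609)/(3224 + 19946) = -61756/23170 = -61756*1/23170 = -30878/11585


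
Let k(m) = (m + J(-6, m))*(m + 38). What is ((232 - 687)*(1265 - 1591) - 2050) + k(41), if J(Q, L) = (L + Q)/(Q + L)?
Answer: 149598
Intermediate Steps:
J(Q, L) = 1 (J(Q, L) = (L + Q)/(L + Q) = 1)
k(m) = (1 + m)*(38 + m) (k(m) = (m + 1)*(m + 38) = (1 + m)*(38 + m))
((232 - 687)*(1265 - 1591) - 2050) + k(41) = ((232 - 687)*(1265 - 1591) - 2050) + (38 + 41**2 + 39*41) = (-455*(-326) - 2050) + (38 + 1681 + 1599) = (148330 - 2050) + 3318 = 146280 + 3318 = 149598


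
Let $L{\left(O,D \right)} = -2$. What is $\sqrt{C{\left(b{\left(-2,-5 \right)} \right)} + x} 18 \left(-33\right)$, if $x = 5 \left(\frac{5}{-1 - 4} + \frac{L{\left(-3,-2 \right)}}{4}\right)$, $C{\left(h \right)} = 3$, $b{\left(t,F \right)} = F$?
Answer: $- 891 i \sqrt{2} \approx - 1260.1 i$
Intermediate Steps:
$x = - \frac{15}{2}$ ($x = 5 \left(\frac{5}{-1 - 4} - \frac{2}{4}\right) = 5 \left(\frac{5}{-1 - 4} - \frac{1}{2}\right) = 5 \left(\frac{5}{-5} - \frac{1}{2}\right) = 5 \left(5 \left(- \frac{1}{5}\right) - \frac{1}{2}\right) = 5 \left(-1 - \frac{1}{2}\right) = 5 \left(- \frac{3}{2}\right) = - \frac{15}{2} \approx -7.5$)
$\sqrt{C{\left(b{\left(-2,-5 \right)} \right)} + x} 18 \left(-33\right) = \sqrt{3 - \frac{15}{2}} \cdot 18 \left(-33\right) = \sqrt{- \frac{9}{2}} \cdot 18 \left(-33\right) = \frac{3 i \sqrt{2}}{2} \cdot 18 \left(-33\right) = 27 i \sqrt{2} \left(-33\right) = - 891 i \sqrt{2}$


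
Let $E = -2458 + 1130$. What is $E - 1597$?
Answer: $-2925$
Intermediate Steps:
$E = -1328$
$E - 1597 = -1328 - 1597 = -2925$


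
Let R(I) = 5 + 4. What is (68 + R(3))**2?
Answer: 5929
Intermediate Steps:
R(I) = 9
(68 + R(3))**2 = (68 + 9)**2 = 77**2 = 5929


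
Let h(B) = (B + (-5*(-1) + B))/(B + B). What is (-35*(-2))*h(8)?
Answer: 735/8 ≈ 91.875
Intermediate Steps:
h(B) = (5 + 2*B)/(2*B) (h(B) = (B + (5 + B))/((2*B)) = (5 + 2*B)*(1/(2*B)) = (5 + 2*B)/(2*B))
(-35*(-2))*h(8) = (-35*(-2))*((5/2 + 8)/8) = 70*((1/8)*(21/2)) = 70*(21/16) = 735/8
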